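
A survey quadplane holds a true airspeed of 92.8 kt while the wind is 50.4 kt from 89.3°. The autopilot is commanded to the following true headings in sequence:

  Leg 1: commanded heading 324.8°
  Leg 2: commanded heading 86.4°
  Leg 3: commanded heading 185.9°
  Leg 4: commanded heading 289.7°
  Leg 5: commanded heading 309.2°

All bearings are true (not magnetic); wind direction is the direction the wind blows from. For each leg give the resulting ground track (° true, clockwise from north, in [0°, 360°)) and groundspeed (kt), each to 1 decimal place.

Leg 1: heading 324.8°; drift -18.9° → track 305.9°, groundspeed 128.3 kt
Leg 2: heading 86.4°; drift -3.4° → track 83.0°, groundspeed 42.5 kt
Leg 3: heading 185.9°; drift +26.9° → track 212.8°, groundspeed 110.6 kt
Leg 4: heading 289.7°; drift -7.2° → track 282.5°, groundspeed 141.1 kt
Leg 5: heading 309.2°; drift -13.8° → track 295.4°, groundspeed 135.4 kt

Leg 1: track=305.9°, groundspeed=128.3 kt
Leg 2: track=83.0°, groundspeed=42.5 kt
Leg 3: track=212.8°, groundspeed=110.6 kt
Leg 4: track=282.5°, groundspeed=141.1 kt
Leg 5: track=295.4°, groundspeed=135.4 kt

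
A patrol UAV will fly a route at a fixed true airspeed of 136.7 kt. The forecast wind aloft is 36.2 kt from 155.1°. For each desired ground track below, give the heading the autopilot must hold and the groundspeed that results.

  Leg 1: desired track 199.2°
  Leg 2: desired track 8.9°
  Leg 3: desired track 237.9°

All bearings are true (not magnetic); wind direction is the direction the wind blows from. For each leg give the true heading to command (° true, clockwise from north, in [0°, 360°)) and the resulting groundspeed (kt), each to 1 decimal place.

Leg 1: desired track 199.2°; wind correction -10.6° → command heading 188.6°, groundspeed 108.4 kt
Leg 2: desired track 8.9°; wind correction +8.5° → command heading 17.4°, groundspeed 165.3 kt
Leg 3: desired track 237.9°; wind correction -15.2° → command heading 222.7°, groundspeed 127.4 kt

Leg 1: heading=188.6°, groundspeed=108.4 kt
Leg 2: heading=17.4°, groundspeed=165.3 kt
Leg 3: heading=222.7°, groundspeed=127.4 kt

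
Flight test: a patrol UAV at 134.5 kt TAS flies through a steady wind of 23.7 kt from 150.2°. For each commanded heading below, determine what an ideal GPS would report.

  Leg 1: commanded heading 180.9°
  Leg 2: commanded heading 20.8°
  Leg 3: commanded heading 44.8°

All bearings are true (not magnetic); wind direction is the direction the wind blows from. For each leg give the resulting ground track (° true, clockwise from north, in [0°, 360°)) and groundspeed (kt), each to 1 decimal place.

Leg 1: track=187.0°, groundspeed=114.8 kt
Leg 2: track=13.8°, groundspeed=150.7 kt
Leg 3: track=35.6°, groundspeed=142.6 kt

Leg 1: heading 180.9°; drift +6.1° → track 187.0°, groundspeed 114.8 kt
Leg 2: heading 20.8°; drift -7.0° → track 13.8°, groundspeed 150.7 kt
Leg 3: heading 44.8°; drift -9.2° → track 35.6°, groundspeed 142.6 kt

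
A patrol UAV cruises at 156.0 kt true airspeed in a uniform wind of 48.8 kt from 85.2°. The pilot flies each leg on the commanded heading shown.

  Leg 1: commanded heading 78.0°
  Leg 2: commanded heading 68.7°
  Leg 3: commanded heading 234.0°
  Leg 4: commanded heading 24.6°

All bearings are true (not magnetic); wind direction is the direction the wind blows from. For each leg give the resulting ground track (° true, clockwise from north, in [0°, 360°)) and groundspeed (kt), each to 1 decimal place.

Leg 1: heading 78.0°; drift -3.3° → track 74.7°, groundspeed 107.8 kt
Leg 2: heading 68.7°; drift -7.2° → track 61.5°, groundspeed 110.1 kt
Leg 3: heading 234.0°; drift +7.3° → track 241.3°, groundspeed 199.4 kt
Leg 4: heading 24.6°; drift -17.8° → track 6.8°, groundspeed 138.7 kt

Leg 1: track=74.7°, groundspeed=107.8 kt
Leg 2: track=61.5°, groundspeed=110.1 kt
Leg 3: track=241.3°, groundspeed=199.4 kt
Leg 4: track=6.8°, groundspeed=138.7 kt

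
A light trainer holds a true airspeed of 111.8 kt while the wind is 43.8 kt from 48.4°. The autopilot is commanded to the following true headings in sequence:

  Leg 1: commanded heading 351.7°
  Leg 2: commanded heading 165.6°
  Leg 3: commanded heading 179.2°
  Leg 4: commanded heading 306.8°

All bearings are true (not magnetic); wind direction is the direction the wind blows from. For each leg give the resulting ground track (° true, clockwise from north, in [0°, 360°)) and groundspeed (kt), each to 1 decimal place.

Leg 1: track=329.1°, groundspeed=95.1 kt
Leg 2: track=182.1°, groundspeed=137.5 kt
Leg 3: track=192.5°, groundspeed=144.3 kt
Leg 4: track=287.2°, groundspeed=128.0 kt

Leg 1: heading 351.7°; drift -22.6° → track 329.1°, groundspeed 95.1 kt
Leg 2: heading 165.6°; drift +16.5° → track 182.1°, groundspeed 137.5 kt
Leg 3: heading 179.2°; drift +13.3° → track 192.5°, groundspeed 144.3 kt
Leg 4: heading 306.8°; drift -19.6° → track 287.2°, groundspeed 128.0 kt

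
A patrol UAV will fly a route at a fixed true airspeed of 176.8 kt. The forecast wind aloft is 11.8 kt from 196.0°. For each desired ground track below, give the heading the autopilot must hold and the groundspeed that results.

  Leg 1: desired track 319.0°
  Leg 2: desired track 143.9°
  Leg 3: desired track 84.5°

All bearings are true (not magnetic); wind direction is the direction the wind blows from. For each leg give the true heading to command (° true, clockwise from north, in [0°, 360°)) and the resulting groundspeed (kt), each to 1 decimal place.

Leg 1: heading=315.8°, groundspeed=182.9 kt
Leg 2: heading=146.9°, groundspeed=169.3 kt
Leg 3: heading=88.1°, groundspeed=180.8 kt

Leg 1: desired track 319.0°; wind correction -3.2° → command heading 315.8°, groundspeed 182.9 kt
Leg 2: desired track 143.9°; wind correction +3.0° → command heading 146.9°, groundspeed 169.3 kt
Leg 3: desired track 84.5°; wind correction +3.6° → command heading 88.1°, groundspeed 180.8 kt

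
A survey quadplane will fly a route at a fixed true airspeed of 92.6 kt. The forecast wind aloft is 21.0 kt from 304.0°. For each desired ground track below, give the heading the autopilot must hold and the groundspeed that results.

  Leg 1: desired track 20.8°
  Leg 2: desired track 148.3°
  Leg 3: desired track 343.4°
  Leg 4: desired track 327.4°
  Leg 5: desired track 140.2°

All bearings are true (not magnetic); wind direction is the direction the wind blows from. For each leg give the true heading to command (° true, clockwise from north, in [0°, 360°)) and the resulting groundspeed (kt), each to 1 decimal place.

Leg 1: heading=8.0°, groundspeed=85.5 kt
Leg 2: heading=153.7°, groundspeed=111.3 kt
Leg 3: heading=335.1°, groundspeed=75.4 kt
Leg 4: heading=322.2°, groundspeed=73.0 kt
Leg 5: heading=143.8°, groundspeed=112.6 kt

Leg 1: desired track 20.8°; wind correction -12.8° → command heading 8.0°, groundspeed 85.5 kt
Leg 2: desired track 148.3°; wind correction +5.4° → command heading 153.7°, groundspeed 111.3 kt
Leg 3: desired track 343.4°; wind correction -8.3° → command heading 335.1°, groundspeed 75.4 kt
Leg 4: desired track 327.4°; wind correction -5.2° → command heading 322.2°, groundspeed 73.0 kt
Leg 5: desired track 140.2°; wind correction +3.6° → command heading 143.8°, groundspeed 112.6 kt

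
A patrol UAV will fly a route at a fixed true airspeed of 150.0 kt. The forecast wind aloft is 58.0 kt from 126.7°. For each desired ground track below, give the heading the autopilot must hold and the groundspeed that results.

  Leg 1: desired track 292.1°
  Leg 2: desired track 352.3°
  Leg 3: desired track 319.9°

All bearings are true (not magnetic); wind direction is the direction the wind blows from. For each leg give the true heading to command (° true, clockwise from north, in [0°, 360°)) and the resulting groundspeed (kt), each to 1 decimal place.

Leg 1: desired track 292.1°; wind correction -5.6° → command heading 286.5°, groundspeed 205.4 kt
Leg 2: desired track 352.3°; wind correction +16.0° → command heading 8.3°, groundspeed 184.7 kt
Leg 3: desired track 319.9°; wind correction +5.1° → command heading 325.0°, groundspeed 205.9 kt

Leg 1: heading=286.5°, groundspeed=205.4 kt
Leg 2: heading=8.3°, groundspeed=184.7 kt
Leg 3: heading=325.0°, groundspeed=205.9 kt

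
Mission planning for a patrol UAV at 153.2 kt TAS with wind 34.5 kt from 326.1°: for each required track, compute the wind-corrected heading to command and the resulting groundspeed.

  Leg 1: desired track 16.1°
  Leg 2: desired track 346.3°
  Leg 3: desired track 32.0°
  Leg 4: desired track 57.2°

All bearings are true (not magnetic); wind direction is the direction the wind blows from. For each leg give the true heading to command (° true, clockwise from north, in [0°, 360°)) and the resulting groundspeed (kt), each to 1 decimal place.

Leg 1: heading=6.2°, groundspeed=128.7 kt
Leg 2: heading=341.8°, groundspeed=120.4 kt
Leg 3: heading=20.1°, groundspeed=135.8 kt
Leg 4: heading=44.2°, groundspeed=149.9 kt

Leg 1: desired track 16.1°; wind correction -9.9° → command heading 6.2°, groundspeed 128.7 kt
Leg 2: desired track 346.3°; wind correction -4.5° → command heading 341.8°, groundspeed 120.4 kt
Leg 3: desired track 32.0°; wind correction -11.9° → command heading 20.1°, groundspeed 135.8 kt
Leg 4: desired track 57.2°; wind correction -13.0° → command heading 44.2°, groundspeed 149.9 kt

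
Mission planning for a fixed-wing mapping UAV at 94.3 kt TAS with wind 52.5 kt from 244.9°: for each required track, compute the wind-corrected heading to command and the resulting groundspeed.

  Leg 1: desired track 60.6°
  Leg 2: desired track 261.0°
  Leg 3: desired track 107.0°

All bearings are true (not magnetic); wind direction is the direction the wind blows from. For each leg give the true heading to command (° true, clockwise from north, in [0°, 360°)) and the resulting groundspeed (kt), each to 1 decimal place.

Leg 1: heading=58.2°, groundspeed=146.6 kt
Leg 2: heading=252.1°, groundspeed=42.7 kt
Leg 3: heading=128.9°, groundspeed=126.4 kt

Leg 1: desired track 60.6°; wind correction -2.4° → command heading 58.2°, groundspeed 146.6 kt
Leg 2: desired track 261.0°; wind correction -8.9° → command heading 252.1°, groundspeed 42.7 kt
Leg 3: desired track 107.0°; wind correction +21.9° → command heading 128.9°, groundspeed 126.4 kt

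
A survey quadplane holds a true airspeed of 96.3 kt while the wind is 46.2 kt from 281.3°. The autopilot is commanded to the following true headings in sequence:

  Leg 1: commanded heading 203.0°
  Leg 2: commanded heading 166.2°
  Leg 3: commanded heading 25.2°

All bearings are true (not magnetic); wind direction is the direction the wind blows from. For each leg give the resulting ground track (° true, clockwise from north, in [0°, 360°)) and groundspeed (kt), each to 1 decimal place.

Leg 1: track=175.5°, groundspeed=98.0 kt
Leg 2: track=146.4°, groundspeed=123.2 kt
Leg 3: track=47.9°, groundspeed=116.4 kt

Leg 1: heading 203.0°; drift -27.5° → track 175.5°, groundspeed 98.0 kt
Leg 2: heading 166.2°; drift -19.8° → track 146.4°, groundspeed 123.2 kt
Leg 3: heading 25.2°; drift +22.7° → track 47.9°, groundspeed 116.4 kt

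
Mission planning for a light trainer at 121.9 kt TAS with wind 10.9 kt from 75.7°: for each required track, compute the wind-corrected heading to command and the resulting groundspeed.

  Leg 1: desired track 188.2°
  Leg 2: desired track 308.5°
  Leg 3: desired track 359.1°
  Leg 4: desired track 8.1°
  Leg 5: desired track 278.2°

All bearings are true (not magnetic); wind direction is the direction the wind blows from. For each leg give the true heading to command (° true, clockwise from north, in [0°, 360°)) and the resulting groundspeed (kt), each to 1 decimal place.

Leg 1: desired track 188.2°; wind correction -4.7° → command heading 183.5°, groundspeed 125.7 kt
Leg 2: desired track 308.5°; wind correction +4.1° → command heading 312.6°, groundspeed 128.2 kt
Leg 3: desired track 359.1°; wind correction +5.0° → command heading 4.1°, groundspeed 118.9 kt
Leg 4: desired track 8.1°; wind correction +4.7° → command heading 12.8°, groundspeed 117.3 kt
Leg 5: desired track 278.2°; wind correction +2.0° → command heading 280.2°, groundspeed 131.9 kt

Leg 1: heading=183.5°, groundspeed=125.7 kt
Leg 2: heading=312.6°, groundspeed=128.2 kt
Leg 3: heading=4.1°, groundspeed=118.9 kt
Leg 4: heading=12.8°, groundspeed=117.3 kt
Leg 5: heading=280.2°, groundspeed=131.9 kt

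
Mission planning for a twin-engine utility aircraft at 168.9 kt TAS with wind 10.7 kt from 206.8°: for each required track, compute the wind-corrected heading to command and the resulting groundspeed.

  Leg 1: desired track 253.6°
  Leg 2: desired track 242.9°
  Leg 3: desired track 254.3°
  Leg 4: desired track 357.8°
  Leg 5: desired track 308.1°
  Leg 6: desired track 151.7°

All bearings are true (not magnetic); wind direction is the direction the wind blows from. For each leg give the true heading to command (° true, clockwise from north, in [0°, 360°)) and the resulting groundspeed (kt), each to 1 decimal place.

Leg 1: desired track 253.6°; wind correction -2.6° → command heading 251.0°, groundspeed 161.4 kt
Leg 2: desired track 242.9°; wind correction -2.1° → command heading 240.8°, groundspeed 160.1 kt
Leg 3: desired track 254.3°; wind correction -2.7° → command heading 251.6°, groundspeed 161.5 kt
Leg 4: desired track 357.8°; wind correction -1.8° → command heading 356.0°, groundspeed 178.2 kt
Leg 5: desired track 308.1°; wind correction -3.6° → command heading 304.5°, groundspeed 170.7 kt
Leg 6: desired track 151.7°; wind correction +3.0° → command heading 154.7°, groundspeed 162.5 kt

Leg 1: heading=251.0°, groundspeed=161.4 kt
Leg 2: heading=240.8°, groundspeed=160.1 kt
Leg 3: heading=251.6°, groundspeed=161.5 kt
Leg 4: heading=356.0°, groundspeed=178.2 kt
Leg 5: heading=304.5°, groundspeed=170.7 kt
Leg 6: heading=154.7°, groundspeed=162.5 kt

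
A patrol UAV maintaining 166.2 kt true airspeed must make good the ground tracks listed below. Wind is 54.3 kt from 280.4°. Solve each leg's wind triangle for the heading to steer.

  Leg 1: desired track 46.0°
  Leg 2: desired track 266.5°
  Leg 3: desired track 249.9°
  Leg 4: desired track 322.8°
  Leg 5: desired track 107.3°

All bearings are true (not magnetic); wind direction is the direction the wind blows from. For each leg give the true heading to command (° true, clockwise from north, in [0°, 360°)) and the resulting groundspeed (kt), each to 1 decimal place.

Leg 1: desired track 46.0°; wind correction -15.4° → command heading 30.6°, groundspeed 191.8 kt
Leg 2: desired track 266.5°; wind correction +4.5° → command heading 271.0°, groundspeed 113.0 kt
Leg 3: desired track 249.9°; wind correction +9.5° → command heading 259.4°, groundspeed 117.1 kt
Leg 4: desired track 322.8°; wind correction -12.7° → command heading 310.1°, groundspeed 122.0 kt
Leg 5: desired track 107.3°; wind correction +2.2° → command heading 109.5°, groundspeed 220.0 kt

Leg 1: heading=30.6°, groundspeed=191.8 kt
Leg 2: heading=271.0°, groundspeed=113.0 kt
Leg 3: heading=259.4°, groundspeed=117.1 kt
Leg 4: heading=310.1°, groundspeed=122.0 kt
Leg 5: heading=109.5°, groundspeed=220.0 kt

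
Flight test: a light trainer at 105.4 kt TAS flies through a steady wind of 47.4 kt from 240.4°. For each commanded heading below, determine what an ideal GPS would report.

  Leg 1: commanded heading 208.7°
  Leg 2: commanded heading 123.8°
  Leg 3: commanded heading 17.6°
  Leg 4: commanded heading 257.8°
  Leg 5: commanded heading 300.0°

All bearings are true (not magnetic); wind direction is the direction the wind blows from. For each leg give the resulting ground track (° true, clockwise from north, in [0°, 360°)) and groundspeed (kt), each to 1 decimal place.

Leg 1: heading 208.7°; drift -20.9° → track 187.8°, groundspeed 69.7 kt
Leg 2: heading 123.8°; drift -18.5° → track 105.3°, groundspeed 133.5 kt
Leg 3: heading 17.6°; drift +12.9° → track 30.5°, groundspeed 143.8 kt
Leg 4: heading 257.8°; drift +13.3° → track 271.1°, groundspeed 61.8 kt
Leg 5: heading 300.0°; drift +26.7° → track 326.7°, groundspeed 91.1 kt

Leg 1: track=187.8°, groundspeed=69.7 kt
Leg 2: track=105.3°, groundspeed=133.5 kt
Leg 3: track=30.5°, groundspeed=143.8 kt
Leg 4: track=271.1°, groundspeed=61.8 kt
Leg 5: track=326.7°, groundspeed=91.1 kt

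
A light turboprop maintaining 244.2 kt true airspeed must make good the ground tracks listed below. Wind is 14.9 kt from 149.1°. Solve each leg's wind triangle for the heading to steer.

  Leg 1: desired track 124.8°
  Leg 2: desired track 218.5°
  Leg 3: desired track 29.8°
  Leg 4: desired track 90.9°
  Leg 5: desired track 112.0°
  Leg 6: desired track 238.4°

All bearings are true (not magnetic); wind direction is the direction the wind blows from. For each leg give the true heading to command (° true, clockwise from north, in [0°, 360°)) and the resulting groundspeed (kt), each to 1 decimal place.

Leg 1: heading=126.2°, groundspeed=230.5 kt
Leg 2: heading=215.2°, groundspeed=238.6 kt
Leg 3: heading=32.9°, groundspeed=251.1 kt
Leg 4: heading=93.9°, groundspeed=236.0 kt
Leg 5: heading=114.1°, groundspeed=232.2 kt
Leg 6: heading=234.9°, groundspeed=243.6 kt

Leg 1: desired track 124.8°; wind correction +1.4° → command heading 126.2°, groundspeed 230.5 kt
Leg 2: desired track 218.5°; wind correction -3.3° → command heading 215.2°, groundspeed 238.6 kt
Leg 3: desired track 29.8°; wind correction +3.1° → command heading 32.9°, groundspeed 251.1 kt
Leg 4: desired track 90.9°; wind correction +3.0° → command heading 93.9°, groundspeed 236.0 kt
Leg 5: desired track 112.0°; wind correction +2.1° → command heading 114.1°, groundspeed 232.2 kt
Leg 6: desired track 238.4°; wind correction -3.5° → command heading 234.9°, groundspeed 243.6 kt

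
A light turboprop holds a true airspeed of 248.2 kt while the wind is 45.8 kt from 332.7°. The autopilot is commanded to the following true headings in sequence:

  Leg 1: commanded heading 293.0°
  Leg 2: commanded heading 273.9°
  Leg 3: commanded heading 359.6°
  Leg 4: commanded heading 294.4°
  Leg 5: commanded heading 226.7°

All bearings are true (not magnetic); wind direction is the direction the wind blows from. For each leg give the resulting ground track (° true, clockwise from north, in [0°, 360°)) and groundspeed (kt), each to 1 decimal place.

Leg 1: heading 293.0°; drift -7.8° → track 285.2°, groundspeed 215.0 kt
Leg 2: heading 273.9°; drift -9.9° → track 264.0°, groundspeed 227.9 kt
Leg 3: heading 359.6°; drift +5.7° → track 5.3°, groundspeed 208.4 kt
Leg 4: heading 294.4°; drift -7.6° → track 286.8°, groundspeed 214.1 kt
Leg 5: heading 226.7°; drift -9.6° → track 217.1°, groundspeed 264.5 kt

Leg 1: track=285.2°, groundspeed=215.0 kt
Leg 2: track=264.0°, groundspeed=227.9 kt
Leg 3: track=5.3°, groundspeed=208.4 kt
Leg 4: track=286.8°, groundspeed=214.1 kt
Leg 5: track=217.1°, groundspeed=264.5 kt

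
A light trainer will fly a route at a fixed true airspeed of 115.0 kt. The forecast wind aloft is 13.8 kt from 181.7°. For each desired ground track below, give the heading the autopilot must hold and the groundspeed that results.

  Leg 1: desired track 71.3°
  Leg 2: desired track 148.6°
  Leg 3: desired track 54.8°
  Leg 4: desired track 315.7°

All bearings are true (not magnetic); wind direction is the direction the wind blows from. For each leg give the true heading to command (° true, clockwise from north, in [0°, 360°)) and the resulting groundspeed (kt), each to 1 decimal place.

Leg 1: desired track 71.3°; wind correction +6.5° → command heading 77.8°, groundspeed 119.1 kt
Leg 2: desired track 148.6°; wind correction +3.8° → command heading 152.4°, groundspeed 103.2 kt
Leg 3: desired track 54.8°; wind correction +5.5° → command heading 60.3°, groundspeed 122.8 kt
Leg 4: desired track 315.7°; wind correction -5.0° → command heading 310.7°, groundspeed 124.2 kt

Leg 1: heading=77.8°, groundspeed=119.1 kt
Leg 2: heading=152.4°, groundspeed=103.2 kt
Leg 3: heading=60.3°, groundspeed=122.8 kt
Leg 4: heading=310.7°, groundspeed=124.2 kt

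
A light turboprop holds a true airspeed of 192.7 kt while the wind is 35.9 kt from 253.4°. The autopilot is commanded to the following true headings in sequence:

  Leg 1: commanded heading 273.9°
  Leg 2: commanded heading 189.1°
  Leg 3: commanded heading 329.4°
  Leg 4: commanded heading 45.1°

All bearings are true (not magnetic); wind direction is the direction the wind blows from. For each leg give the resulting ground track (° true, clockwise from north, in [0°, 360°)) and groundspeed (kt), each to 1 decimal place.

Leg 1: heading 273.9°; drift +4.5° → track 278.4°, groundspeed 159.6 kt
Leg 2: heading 189.1°; drift -10.3° → track 178.8°, groundspeed 180.1 kt
Leg 3: heading 329.4°; drift +10.7° → track 340.1°, groundspeed 187.3 kt
Leg 4: heading 45.1°; drift +4.3° → track 49.4°, groundspeed 225.0 kt

Leg 1: track=278.4°, groundspeed=159.6 kt
Leg 2: track=178.8°, groundspeed=180.1 kt
Leg 3: track=340.1°, groundspeed=187.3 kt
Leg 4: track=49.4°, groundspeed=225.0 kt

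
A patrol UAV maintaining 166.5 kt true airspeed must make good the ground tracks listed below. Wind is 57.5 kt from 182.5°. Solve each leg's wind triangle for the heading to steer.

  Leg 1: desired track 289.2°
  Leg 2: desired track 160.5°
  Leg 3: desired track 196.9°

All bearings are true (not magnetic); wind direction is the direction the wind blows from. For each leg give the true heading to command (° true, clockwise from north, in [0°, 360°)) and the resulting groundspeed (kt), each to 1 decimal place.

Leg 1: heading=269.9°, groundspeed=173.7 kt
Leg 2: heading=167.9°, groundspeed=111.8 kt
Leg 3: heading=192.0°, groundspeed=110.2 kt

Leg 1: desired track 289.2°; wind correction -19.3° → command heading 269.9°, groundspeed 173.7 kt
Leg 2: desired track 160.5°; wind correction +7.4° → command heading 167.9°, groundspeed 111.8 kt
Leg 3: desired track 196.9°; wind correction -4.9° → command heading 192.0°, groundspeed 110.2 kt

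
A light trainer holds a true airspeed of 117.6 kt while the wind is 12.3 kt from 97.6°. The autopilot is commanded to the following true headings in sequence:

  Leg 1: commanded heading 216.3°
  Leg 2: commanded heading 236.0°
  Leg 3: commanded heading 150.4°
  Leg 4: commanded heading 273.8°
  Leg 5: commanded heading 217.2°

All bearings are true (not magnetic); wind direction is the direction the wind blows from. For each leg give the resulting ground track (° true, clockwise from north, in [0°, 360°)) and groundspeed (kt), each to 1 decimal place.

Leg 1: track=221.3°, groundspeed=124.0 kt
Leg 2: track=239.7°, groundspeed=127.1 kt
Leg 3: track=155.5°, groundspeed=110.6 kt
Leg 4: track=274.2°, groundspeed=129.9 kt
Leg 5: track=222.1°, groundspeed=124.1 kt

Leg 1: heading 216.3°; drift +5.0° → track 221.3°, groundspeed 124.0 kt
Leg 2: heading 236.0°; drift +3.7° → track 239.7°, groundspeed 127.1 kt
Leg 3: heading 150.4°; drift +5.1° → track 155.5°, groundspeed 110.6 kt
Leg 4: heading 273.8°; drift +0.4° → track 274.2°, groundspeed 129.9 kt
Leg 5: heading 217.2°; drift +4.9° → track 222.1°, groundspeed 124.1 kt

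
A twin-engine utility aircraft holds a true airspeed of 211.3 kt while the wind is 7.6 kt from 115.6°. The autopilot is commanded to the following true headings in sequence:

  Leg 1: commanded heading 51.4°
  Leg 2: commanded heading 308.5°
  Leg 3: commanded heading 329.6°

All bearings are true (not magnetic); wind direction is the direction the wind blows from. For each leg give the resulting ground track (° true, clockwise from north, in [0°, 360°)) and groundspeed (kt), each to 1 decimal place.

Leg 1: track=49.5°, groundspeed=208.1 kt
Leg 2: track=308.1°, groundspeed=218.7 kt
Leg 3: track=328.5°, groundspeed=217.6 kt

Leg 1: heading 51.4°; drift -1.9° → track 49.5°, groundspeed 208.1 kt
Leg 2: heading 308.5°; drift -0.4° → track 308.1°, groundspeed 218.7 kt
Leg 3: heading 329.6°; drift -1.1° → track 328.5°, groundspeed 217.6 kt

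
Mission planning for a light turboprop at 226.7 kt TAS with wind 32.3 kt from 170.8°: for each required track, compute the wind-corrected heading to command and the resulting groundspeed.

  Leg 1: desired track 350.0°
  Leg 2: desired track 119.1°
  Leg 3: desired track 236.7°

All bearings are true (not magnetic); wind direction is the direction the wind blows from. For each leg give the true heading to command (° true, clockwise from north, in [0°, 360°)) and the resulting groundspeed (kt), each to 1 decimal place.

Leg 1: heading=349.9°, groundspeed=259.0 kt
Leg 2: heading=125.5°, groundspeed=205.3 kt
Leg 3: heading=229.2°, groundspeed=211.6 kt

Leg 1: desired track 350.0°; wind correction -0.1° → command heading 349.9°, groundspeed 259.0 kt
Leg 2: desired track 119.1°; wind correction +6.4° → command heading 125.5°, groundspeed 205.3 kt
Leg 3: desired track 236.7°; wind correction -7.5° → command heading 229.2°, groundspeed 211.6 kt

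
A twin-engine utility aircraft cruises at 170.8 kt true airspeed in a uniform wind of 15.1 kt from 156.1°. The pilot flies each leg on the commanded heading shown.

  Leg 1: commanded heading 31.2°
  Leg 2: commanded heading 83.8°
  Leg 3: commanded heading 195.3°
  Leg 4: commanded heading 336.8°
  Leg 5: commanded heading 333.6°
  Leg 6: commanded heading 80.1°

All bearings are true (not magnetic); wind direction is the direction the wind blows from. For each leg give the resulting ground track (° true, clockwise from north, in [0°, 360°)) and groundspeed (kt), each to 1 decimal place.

Leg 1: track=27.3°, groundspeed=179.9 kt
Leg 2: track=78.9°, groundspeed=166.8 kt
Leg 3: track=198.7°, groundspeed=159.4 kt
Leg 4: track=336.7°, groundspeed=185.9 kt
Leg 5: track=333.8°, groundspeed=185.9 kt
Leg 6: track=75.1°, groundspeed=167.8 kt

Leg 1: heading 31.2°; drift -3.9° → track 27.3°, groundspeed 179.9 kt
Leg 2: heading 83.8°; drift -4.9° → track 78.9°, groundspeed 166.8 kt
Leg 3: heading 195.3°; drift +3.4° → track 198.7°, groundspeed 159.4 kt
Leg 4: heading 336.8°; drift -0.1° → track 336.7°, groundspeed 185.9 kt
Leg 5: heading 333.6°; drift +0.2° → track 333.8°, groundspeed 185.9 kt
Leg 6: heading 80.1°; drift -5.0° → track 75.1°, groundspeed 167.8 kt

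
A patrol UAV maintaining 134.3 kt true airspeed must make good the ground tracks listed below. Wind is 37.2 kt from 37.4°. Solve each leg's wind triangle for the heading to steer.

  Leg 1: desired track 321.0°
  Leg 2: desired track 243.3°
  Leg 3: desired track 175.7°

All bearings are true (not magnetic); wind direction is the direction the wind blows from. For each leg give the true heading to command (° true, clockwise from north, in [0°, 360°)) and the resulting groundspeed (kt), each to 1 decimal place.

Leg 1: desired track 321.0°; wind correction +15.6° → command heading 336.6°, groundspeed 120.6 kt
Leg 2: desired track 243.3°; wind correction +6.9° → command heading 250.2°, groundspeed 166.8 kt
Leg 3: desired track 175.7°; wind correction -10.6° → command heading 165.1°, groundspeed 159.8 kt

Leg 1: heading=336.6°, groundspeed=120.6 kt
Leg 2: heading=250.2°, groundspeed=166.8 kt
Leg 3: heading=165.1°, groundspeed=159.8 kt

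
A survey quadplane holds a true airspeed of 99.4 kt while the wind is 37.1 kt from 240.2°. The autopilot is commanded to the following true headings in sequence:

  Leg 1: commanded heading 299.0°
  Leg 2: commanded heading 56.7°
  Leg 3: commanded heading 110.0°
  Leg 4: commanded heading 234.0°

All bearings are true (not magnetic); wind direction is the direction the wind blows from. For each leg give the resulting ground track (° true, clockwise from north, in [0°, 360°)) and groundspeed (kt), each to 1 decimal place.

Leg 1: heading 299.0°; drift +21.6° → track 320.6°, groundspeed 86.2 kt
Leg 2: heading 56.7°; drift +1.0° → track 57.7°, groundspeed 136.4 kt
Leg 3: heading 110.0°; drift -12.9° → track 97.1°, groundspeed 126.6 kt
Leg 4: heading 234.0°; drift -3.7° → track 230.3°, groundspeed 62.6 kt

Leg 1: track=320.6°, groundspeed=86.2 kt
Leg 2: track=57.7°, groundspeed=136.4 kt
Leg 3: track=97.1°, groundspeed=126.6 kt
Leg 4: track=230.3°, groundspeed=62.6 kt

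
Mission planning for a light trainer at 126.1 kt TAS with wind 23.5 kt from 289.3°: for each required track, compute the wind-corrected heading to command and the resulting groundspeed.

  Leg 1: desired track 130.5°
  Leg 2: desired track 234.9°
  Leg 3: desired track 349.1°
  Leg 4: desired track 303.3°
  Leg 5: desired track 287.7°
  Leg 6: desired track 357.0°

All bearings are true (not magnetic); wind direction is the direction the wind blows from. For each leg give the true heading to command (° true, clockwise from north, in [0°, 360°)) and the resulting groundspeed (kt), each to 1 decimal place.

Leg 1: heading=134.4°, groundspeed=147.7 kt
Leg 2: heading=243.6°, groundspeed=111.0 kt
Leg 3: heading=339.8°, groundspeed=112.6 kt
Leg 4: heading=300.7°, groundspeed=103.2 kt
Leg 5: heading=288.0°, groundspeed=102.6 kt
Leg 6: heading=347.1°, groundspeed=115.3 kt

Leg 1: desired track 130.5°; wind correction +3.9° → command heading 134.4°, groundspeed 147.7 kt
Leg 2: desired track 234.9°; wind correction +8.7° → command heading 243.6°, groundspeed 111.0 kt
Leg 3: desired track 349.1°; wind correction -9.3° → command heading 339.8°, groundspeed 112.6 kt
Leg 4: desired track 303.3°; wind correction -2.6° → command heading 300.7°, groundspeed 103.2 kt
Leg 5: desired track 287.7°; wind correction +0.3° → command heading 288.0°, groundspeed 102.6 kt
Leg 6: desired track 357.0°; wind correction -9.9° → command heading 347.1°, groundspeed 115.3 kt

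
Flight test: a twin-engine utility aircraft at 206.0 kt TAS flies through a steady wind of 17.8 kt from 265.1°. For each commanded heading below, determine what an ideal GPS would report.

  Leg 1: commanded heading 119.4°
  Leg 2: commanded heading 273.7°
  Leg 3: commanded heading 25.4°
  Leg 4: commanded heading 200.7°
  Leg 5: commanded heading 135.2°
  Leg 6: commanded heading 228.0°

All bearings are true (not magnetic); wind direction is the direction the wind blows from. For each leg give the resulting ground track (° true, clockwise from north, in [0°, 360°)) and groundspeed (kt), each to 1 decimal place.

Leg 1: track=116.8°, groundspeed=220.9 kt
Leg 2: track=274.5°, groundspeed=188.4 kt
Leg 3: track=29.5°, groundspeed=215.5 kt
Leg 4: track=196.1°, groundspeed=199.0 kt
Leg 5: track=131.6°, groundspeed=217.8 kt
Leg 6: track=224.8°, groundspeed=192.1 kt

Leg 1: heading 119.4°; drift -2.6° → track 116.8°, groundspeed 220.9 kt
Leg 2: heading 273.7°; drift +0.8° → track 274.5°, groundspeed 188.4 kt
Leg 3: heading 25.4°; drift +4.1° → track 29.5°, groundspeed 215.5 kt
Leg 4: heading 200.7°; drift -4.6° → track 196.1°, groundspeed 199.0 kt
Leg 5: heading 135.2°; drift -3.6° → track 131.6°, groundspeed 217.8 kt
Leg 6: heading 228.0°; drift -3.2° → track 224.8°, groundspeed 192.1 kt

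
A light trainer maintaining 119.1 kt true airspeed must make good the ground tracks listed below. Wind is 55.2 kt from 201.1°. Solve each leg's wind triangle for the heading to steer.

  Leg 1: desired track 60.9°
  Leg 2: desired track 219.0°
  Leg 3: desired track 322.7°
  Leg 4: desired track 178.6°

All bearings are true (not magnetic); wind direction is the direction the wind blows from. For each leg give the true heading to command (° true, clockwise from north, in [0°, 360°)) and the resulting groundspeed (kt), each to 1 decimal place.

Leg 1: desired track 60.9°; wind correction +17.3° → command heading 78.2°, groundspeed 156.1 kt
Leg 2: desired track 219.0°; wind correction -8.2° → command heading 210.8°, groundspeed 65.4 kt
Leg 3: desired track 322.7°; wind correction -23.3° → command heading 299.4°, groundspeed 138.4 kt
Leg 4: desired track 178.6°; wind correction +10.2° → command heading 188.8°, groundspeed 66.2 kt

Leg 1: heading=78.2°, groundspeed=156.1 kt
Leg 2: heading=210.8°, groundspeed=65.4 kt
Leg 3: heading=299.4°, groundspeed=138.4 kt
Leg 4: heading=188.8°, groundspeed=66.2 kt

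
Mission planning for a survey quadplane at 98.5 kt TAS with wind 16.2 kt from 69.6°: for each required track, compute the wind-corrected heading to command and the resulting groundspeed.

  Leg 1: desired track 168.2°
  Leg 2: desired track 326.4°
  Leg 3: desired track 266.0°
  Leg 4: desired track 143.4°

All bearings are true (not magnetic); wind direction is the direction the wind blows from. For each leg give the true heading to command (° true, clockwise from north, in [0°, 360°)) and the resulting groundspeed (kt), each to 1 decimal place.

Leg 1: desired track 168.2°; wind correction -9.4° → command heading 158.8°, groundspeed 99.6 kt
Leg 2: desired track 326.4°; wind correction +9.2° → command heading 335.6°, groundspeed 100.9 kt
Leg 3: desired track 266.0°; wind correction +2.7° → command heading 268.7°, groundspeed 113.9 kt
Leg 4: desired track 143.4°; wind correction -9.1° → command heading 134.3°, groundspeed 92.7 kt

Leg 1: heading=158.8°, groundspeed=99.6 kt
Leg 2: heading=335.6°, groundspeed=100.9 kt
Leg 3: heading=268.7°, groundspeed=113.9 kt
Leg 4: heading=134.3°, groundspeed=92.7 kt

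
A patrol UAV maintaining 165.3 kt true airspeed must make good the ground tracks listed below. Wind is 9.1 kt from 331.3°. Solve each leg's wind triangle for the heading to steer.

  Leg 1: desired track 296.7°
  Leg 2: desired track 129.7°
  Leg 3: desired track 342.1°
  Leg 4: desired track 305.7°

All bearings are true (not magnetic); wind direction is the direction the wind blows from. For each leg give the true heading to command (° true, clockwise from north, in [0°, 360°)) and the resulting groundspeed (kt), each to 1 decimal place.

Leg 1: desired track 296.7°; wind correction +1.8° → command heading 298.5°, groundspeed 157.7 kt
Leg 2: desired track 129.7°; wind correction -1.2° → command heading 128.5°, groundspeed 173.7 kt
Leg 3: desired track 342.1°; wind correction -0.6° → command heading 341.5°, groundspeed 156.4 kt
Leg 4: desired track 305.7°; wind correction +1.4° → command heading 307.1°, groundspeed 157.0 kt

Leg 1: heading=298.5°, groundspeed=157.7 kt
Leg 2: heading=128.5°, groundspeed=173.7 kt
Leg 3: heading=341.5°, groundspeed=156.4 kt
Leg 4: heading=307.1°, groundspeed=157.0 kt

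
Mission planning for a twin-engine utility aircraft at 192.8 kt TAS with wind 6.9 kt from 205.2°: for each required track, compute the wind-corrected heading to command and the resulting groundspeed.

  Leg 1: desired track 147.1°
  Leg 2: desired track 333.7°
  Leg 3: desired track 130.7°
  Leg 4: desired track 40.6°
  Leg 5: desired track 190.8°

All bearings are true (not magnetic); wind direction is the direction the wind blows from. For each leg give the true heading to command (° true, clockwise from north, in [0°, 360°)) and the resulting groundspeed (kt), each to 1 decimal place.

Leg 1: desired track 147.1°; wind correction +1.7° → command heading 148.8°, groundspeed 189.1 kt
Leg 2: desired track 333.7°; wind correction -1.6° → command heading 332.1°, groundspeed 197.0 kt
Leg 3: desired track 130.7°; wind correction +2.0° → command heading 132.7°, groundspeed 190.8 kt
Leg 4: desired track 40.6°; wind correction +0.5° → command heading 41.1°, groundspeed 199.4 kt
Leg 5: desired track 190.8°; wind correction +0.5° → command heading 191.3°, groundspeed 186.1 kt

Leg 1: heading=148.8°, groundspeed=189.1 kt
Leg 2: heading=332.1°, groundspeed=197.0 kt
Leg 3: heading=132.7°, groundspeed=190.8 kt
Leg 4: heading=41.1°, groundspeed=199.4 kt
Leg 5: heading=191.3°, groundspeed=186.1 kt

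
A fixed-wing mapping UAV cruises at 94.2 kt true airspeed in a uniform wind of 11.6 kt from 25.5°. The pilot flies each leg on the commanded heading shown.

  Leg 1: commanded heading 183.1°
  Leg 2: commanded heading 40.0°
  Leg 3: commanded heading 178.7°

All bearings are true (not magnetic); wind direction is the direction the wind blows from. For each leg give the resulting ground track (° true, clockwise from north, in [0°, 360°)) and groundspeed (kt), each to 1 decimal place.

Leg 1: heading 183.1°; drift +2.4° → track 185.5°, groundspeed 105.0 kt
Leg 2: heading 40.0°; drift +2.0° → track 42.0°, groundspeed 83.0 kt
Leg 3: heading 178.7°; drift +2.9° → track 181.6°, groundspeed 104.7 kt

Leg 1: track=185.5°, groundspeed=105.0 kt
Leg 2: track=42.0°, groundspeed=83.0 kt
Leg 3: track=181.6°, groundspeed=104.7 kt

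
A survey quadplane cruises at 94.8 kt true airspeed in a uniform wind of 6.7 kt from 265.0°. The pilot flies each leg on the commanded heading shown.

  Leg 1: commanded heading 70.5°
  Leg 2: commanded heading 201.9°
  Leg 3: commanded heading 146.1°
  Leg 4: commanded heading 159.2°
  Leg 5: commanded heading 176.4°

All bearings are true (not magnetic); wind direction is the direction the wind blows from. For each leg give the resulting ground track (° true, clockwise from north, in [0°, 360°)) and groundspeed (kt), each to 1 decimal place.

Leg 1: track=71.4°, groundspeed=101.3 kt
Leg 2: track=198.2°, groundspeed=92.0 kt
Leg 3: track=142.7°, groundspeed=98.2 kt
Leg 4: track=155.4°, groundspeed=96.8 kt
Leg 5: track=172.4°, groundspeed=94.9 kt

Leg 1: heading 70.5°; drift +0.9° → track 71.4°, groundspeed 101.3 kt
Leg 2: heading 201.9°; drift -3.7° → track 198.2°, groundspeed 92.0 kt
Leg 3: heading 146.1°; drift -3.4° → track 142.7°, groundspeed 98.2 kt
Leg 4: heading 159.2°; drift -3.8° → track 155.4°, groundspeed 96.8 kt
Leg 5: heading 176.4°; drift -4.0° → track 172.4°, groundspeed 94.9 kt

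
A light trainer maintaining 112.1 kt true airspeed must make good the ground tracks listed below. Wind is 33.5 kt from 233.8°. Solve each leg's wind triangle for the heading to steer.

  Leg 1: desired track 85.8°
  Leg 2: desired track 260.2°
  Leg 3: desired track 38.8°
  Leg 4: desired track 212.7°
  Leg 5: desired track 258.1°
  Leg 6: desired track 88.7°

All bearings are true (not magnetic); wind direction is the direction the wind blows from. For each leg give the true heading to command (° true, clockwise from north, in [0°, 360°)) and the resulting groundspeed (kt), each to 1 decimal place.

Leg 1: desired track 85.8°; wind correction +9.1° → command heading 94.9°, groundspeed 139.1 kt
Leg 2: desired track 260.2°; wind correction -7.6° → command heading 252.6°, groundspeed 81.1 kt
Leg 3: desired track 38.8°; wind correction -4.4° → command heading 34.4°, groundspeed 144.1 kt
Leg 4: desired track 212.7°; wind correction +6.2° → command heading 218.9°, groundspeed 80.2 kt
Leg 5: desired track 258.1°; wind correction -7.1° → command heading 251.0°, groundspeed 80.7 kt
Leg 6: desired track 88.7°; wind correction +9.8° → command heading 98.5°, groundspeed 137.9 kt

Leg 1: heading=94.9°, groundspeed=139.1 kt
Leg 2: heading=252.6°, groundspeed=81.1 kt
Leg 3: heading=34.4°, groundspeed=144.1 kt
Leg 4: heading=218.9°, groundspeed=80.2 kt
Leg 5: heading=251.0°, groundspeed=80.7 kt
Leg 6: heading=98.5°, groundspeed=137.9 kt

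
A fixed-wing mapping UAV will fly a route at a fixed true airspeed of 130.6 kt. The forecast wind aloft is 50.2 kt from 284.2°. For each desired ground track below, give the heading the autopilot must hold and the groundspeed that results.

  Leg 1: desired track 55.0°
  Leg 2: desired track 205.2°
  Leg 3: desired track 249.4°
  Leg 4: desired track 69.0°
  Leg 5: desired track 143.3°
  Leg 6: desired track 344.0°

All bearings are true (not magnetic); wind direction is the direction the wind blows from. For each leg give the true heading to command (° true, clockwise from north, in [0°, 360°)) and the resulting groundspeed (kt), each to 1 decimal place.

Leg 1: desired track 55.0°; wind correction -16.9° → command heading 38.1°, groundspeed 157.8 kt
Leg 2: desired track 205.2°; wind correction +22.2° → command heading 227.4°, groundspeed 111.4 kt
Leg 3: desired track 249.4°; wind correction +12.7° → command heading 262.1°, groundspeed 86.2 kt
Leg 4: desired track 69.0°; wind correction -12.8° → command heading 56.2°, groundspeed 168.4 kt
Leg 5: desired track 143.3°; wind correction +14.0° → command heading 157.3°, groundspeed 165.7 kt
Leg 6: desired track 344.0°; wind correction -19.4° → command heading 324.6°, groundspeed 97.9 kt

Leg 1: heading=38.1°, groundspeed=157.8 kt
Leg 2: heading=227.4°, groundspeed=111.4 kt
Leg 3: heading=262.1°, groundspeed=86.2 kt
Leg 4: heading=56.2°, groundspeed=168.4 kt
Leg 5: heading=157.3°, groundspeed=165.7 kt
Leg 6: heading=324.6°, groundspeed=97.9 kt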